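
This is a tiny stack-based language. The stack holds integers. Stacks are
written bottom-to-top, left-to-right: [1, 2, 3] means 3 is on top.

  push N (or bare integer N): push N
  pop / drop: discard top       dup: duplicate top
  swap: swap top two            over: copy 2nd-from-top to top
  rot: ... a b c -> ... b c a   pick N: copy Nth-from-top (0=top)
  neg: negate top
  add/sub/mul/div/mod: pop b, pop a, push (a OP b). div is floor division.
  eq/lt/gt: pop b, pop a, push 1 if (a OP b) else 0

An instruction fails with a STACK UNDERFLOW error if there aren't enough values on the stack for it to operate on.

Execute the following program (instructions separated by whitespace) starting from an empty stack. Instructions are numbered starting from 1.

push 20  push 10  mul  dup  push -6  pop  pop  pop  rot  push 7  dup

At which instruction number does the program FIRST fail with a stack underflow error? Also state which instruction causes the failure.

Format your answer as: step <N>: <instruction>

Answer: step 9: rot

Derivation:
Step 1 ('push 20'): stack = [20], depth = 1
Step 2 ('push 10'): stack = [20, 10], depth = 2
Step 3 ('mul'): stack = [200], depth = 1
Step 4 ('dup'): stack = [200, 200], depth = 2
Step 5 ('push -6'): stack = [200, 200, -6], depth = 3
Step 6 ('pop'): stack = [200, 200], depth = 2
Step 7 ('pop'): stack = [200], depth = 1
Step 8 ('pop'): stack = [], depth = 0
Step 9 ('rot'): needs 3 value(s) but depth is 0 — STACK UNDERFLOW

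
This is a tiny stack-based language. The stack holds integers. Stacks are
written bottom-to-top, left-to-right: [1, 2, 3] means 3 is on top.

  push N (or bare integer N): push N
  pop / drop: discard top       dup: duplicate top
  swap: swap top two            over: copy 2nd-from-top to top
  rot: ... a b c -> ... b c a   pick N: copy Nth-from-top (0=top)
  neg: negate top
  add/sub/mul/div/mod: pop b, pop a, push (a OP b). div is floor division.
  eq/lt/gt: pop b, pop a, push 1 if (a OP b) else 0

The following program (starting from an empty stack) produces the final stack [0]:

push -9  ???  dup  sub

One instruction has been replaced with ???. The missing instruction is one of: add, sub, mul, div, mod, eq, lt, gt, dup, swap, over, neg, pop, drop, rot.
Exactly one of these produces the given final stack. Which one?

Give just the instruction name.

Answer: neg

Derivation:
Stack before ???: [-9]
Stack after ???:  [9]
The instruction that transforms [-9] -> [9] is: neg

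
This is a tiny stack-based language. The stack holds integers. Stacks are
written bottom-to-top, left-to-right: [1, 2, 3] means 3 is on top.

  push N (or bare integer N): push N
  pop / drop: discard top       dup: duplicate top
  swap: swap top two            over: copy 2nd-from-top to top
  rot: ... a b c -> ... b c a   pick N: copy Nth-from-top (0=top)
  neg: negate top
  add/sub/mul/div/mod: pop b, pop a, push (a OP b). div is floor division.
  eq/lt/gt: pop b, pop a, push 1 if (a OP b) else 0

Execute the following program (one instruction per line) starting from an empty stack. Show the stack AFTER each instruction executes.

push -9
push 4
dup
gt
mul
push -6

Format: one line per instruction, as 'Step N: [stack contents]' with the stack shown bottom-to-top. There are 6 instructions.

Step 1: [-9]
Step 2: [-9, 4]
Step 3: [-9, 4, 4]
Step 4: [-9, 0]
Step 5: [0]
Step 6: [0, -6]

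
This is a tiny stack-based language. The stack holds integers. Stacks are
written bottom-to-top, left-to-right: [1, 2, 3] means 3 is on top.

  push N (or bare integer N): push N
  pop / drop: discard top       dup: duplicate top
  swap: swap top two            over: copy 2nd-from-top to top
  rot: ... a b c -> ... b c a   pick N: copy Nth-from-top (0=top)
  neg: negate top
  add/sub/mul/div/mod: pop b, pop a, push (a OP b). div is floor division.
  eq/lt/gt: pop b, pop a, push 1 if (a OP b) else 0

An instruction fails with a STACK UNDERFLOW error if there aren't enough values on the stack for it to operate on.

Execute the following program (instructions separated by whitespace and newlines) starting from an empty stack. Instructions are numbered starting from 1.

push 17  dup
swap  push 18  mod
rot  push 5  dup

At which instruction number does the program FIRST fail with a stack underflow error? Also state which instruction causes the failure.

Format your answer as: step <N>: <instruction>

Answer: step 6: rot

Derivation:
Step 1 ('push 17'): stack = [17], depth = 1
Step 2 ('dup'): stack = [17, 17], depth = 2
Step 3 ('swap'): stack = [17, 17], depth = 2
Step 4 ('push 18'): stack = [17, 17, 18], depth = 3
Step 5 ('mod'): stack = [17, 17], depth = 2
Step 6 ('rot'): needs 3 value(s) but depth is 2 — STACK UNDERFLOW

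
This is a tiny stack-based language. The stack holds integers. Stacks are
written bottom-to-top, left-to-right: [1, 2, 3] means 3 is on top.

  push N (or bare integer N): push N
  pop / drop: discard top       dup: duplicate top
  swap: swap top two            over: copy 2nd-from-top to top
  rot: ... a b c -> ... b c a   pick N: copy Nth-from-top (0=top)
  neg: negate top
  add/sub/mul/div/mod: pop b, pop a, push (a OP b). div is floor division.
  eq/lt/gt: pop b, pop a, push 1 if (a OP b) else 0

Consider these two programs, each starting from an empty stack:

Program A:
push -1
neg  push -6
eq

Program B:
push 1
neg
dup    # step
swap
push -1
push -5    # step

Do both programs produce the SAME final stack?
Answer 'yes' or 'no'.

Answer: no

Derivation:
Program A trace:
  After 'push -1': [-1]
  After 'neg': [1]
  After 'push -6': [1, -6]
  After 'eq': [0]
Program A final stack: [0]

Program B trace:
  After 'push 1': [1]
  After 'neg': [-1]
  After 'dup': [-1, -1]
  After 'swap': [-1, -1]
  After 'push -1': [-1, -1, -1]
  After 'push -5': [-1, -1, -1, -5]
Program B final stack: [-1, -1, -1, -5]
Same: no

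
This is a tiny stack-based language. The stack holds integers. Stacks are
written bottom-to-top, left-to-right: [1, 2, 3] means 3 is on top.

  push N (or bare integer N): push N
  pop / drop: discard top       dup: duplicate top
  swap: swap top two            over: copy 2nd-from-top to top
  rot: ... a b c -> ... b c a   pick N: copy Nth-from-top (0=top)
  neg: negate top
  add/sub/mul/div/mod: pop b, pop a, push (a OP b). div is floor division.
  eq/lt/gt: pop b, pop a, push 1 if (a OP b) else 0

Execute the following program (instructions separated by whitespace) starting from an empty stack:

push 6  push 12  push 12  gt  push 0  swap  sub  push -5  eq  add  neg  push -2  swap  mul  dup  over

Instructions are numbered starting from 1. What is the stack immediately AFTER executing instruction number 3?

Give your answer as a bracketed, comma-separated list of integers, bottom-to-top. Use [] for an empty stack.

Step 1 ('push 6'): [6]
Step 2 ('push 12'): [6, 12]
Step 3 ('push 12'): [6, 12, 12]

Answer: [6, 12, 12]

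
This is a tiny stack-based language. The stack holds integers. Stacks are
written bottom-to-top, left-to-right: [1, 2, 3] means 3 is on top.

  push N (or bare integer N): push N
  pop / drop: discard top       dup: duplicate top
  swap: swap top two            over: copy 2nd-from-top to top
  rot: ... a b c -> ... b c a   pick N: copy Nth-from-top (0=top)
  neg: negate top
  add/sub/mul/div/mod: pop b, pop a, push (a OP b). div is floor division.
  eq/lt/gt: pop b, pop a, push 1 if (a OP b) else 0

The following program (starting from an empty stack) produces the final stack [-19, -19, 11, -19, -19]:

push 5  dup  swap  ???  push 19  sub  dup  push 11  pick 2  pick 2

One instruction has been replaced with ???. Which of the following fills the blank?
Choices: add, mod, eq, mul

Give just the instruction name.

Stack before ???: [5, 5]
Stack after ???:  [0]
Checking each choice:
  add: produces [-9, -9, 11, -9, -9]
  mod: MATCH
  eq: produces [-18, -18, 11, -18, -18]
  mul: produces [6, 6, 11, 6, 6]


Answer: mod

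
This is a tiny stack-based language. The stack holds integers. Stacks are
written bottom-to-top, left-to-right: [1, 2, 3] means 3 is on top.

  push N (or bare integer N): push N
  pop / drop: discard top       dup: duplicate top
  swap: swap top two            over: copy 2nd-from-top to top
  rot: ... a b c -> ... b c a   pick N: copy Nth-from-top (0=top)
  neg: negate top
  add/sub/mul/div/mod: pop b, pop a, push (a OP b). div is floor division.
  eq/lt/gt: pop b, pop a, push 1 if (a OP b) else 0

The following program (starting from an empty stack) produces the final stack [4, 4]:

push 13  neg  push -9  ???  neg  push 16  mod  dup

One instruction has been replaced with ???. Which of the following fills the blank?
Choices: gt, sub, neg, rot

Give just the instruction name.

Answer: sub

Derivation:
Stack before ???: [-13, -9]
Stack after ???:  [-4]
Checking each choice:
  gt: produces [0, 0]
  sub: MATCH
  neg: produces [-13, 7, 7]
  rot: stack underflow (need 3, have 2)


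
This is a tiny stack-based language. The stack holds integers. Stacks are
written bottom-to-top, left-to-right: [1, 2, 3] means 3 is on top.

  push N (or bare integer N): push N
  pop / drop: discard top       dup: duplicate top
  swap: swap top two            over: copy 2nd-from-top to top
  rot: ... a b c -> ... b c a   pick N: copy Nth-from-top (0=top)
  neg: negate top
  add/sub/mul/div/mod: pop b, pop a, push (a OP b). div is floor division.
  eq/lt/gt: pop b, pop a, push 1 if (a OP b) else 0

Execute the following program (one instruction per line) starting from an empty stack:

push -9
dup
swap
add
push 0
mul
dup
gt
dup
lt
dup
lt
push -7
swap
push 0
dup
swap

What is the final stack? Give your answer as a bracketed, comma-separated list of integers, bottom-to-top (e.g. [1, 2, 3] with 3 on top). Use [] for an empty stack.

After 'push -9': [-9]
After 'dup': [-9, -9]
After 'swap': [-9, -9]
After 'add': [-18]
After 'push 0': [-18, 0]
After 'mul': [0]
After 'dup': [0, 0]
After 'gt': [0]
After 'dup': [0, 0]
After 'lt': [0]
After 'dup': [0, 0]
After 'lt': [0]
After 'push -7': [0, -7]
After 'swap': [-7, 0]
After 'push 0': [-7, 0, 0]
After 'dup': [-7, 0, 0, 0]
After 'swap': [-7, 0, 0, 0]

Answer: [-7, 0, 0, 0]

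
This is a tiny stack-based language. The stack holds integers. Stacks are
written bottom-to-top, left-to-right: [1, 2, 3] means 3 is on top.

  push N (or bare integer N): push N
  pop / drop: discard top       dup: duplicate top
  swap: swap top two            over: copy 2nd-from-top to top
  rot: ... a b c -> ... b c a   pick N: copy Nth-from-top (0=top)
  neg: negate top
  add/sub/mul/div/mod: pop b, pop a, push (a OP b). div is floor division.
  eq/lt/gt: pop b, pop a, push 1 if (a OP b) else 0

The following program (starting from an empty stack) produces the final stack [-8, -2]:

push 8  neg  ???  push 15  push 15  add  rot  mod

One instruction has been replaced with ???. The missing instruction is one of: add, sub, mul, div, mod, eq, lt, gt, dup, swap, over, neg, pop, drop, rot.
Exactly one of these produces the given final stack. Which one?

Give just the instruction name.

Stack before ???: [-8]
Stack after ???:  [-8, -8]
The instruction that transforms [-8] -> [-8, -8] is: dup

Answer: dup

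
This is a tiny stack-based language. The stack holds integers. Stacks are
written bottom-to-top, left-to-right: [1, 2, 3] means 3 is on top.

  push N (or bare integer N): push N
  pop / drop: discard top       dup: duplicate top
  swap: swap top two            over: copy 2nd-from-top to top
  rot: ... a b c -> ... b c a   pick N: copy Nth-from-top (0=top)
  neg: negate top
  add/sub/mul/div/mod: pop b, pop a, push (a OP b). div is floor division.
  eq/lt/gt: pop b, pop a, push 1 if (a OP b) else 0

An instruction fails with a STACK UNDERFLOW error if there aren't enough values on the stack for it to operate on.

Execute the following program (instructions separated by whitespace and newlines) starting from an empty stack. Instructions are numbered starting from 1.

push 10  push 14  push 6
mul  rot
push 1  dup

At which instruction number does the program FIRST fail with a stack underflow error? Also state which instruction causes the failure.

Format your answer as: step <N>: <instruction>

Answer: step 5: rot

Derivation:
Step 1 ('push 10'): stack = [10], depth = 1
Step 2 ('push 14'): stack = [10, 14], depth = 2
Step 3 ('push 6'): stack = [10, 14, 6], depth = 3
Step 4 ('mul'): stack = [10, 84], depth = 2
Step 5 ('rot'): needs 3 value(s) but depth is 2 — STACK UNDERFLOW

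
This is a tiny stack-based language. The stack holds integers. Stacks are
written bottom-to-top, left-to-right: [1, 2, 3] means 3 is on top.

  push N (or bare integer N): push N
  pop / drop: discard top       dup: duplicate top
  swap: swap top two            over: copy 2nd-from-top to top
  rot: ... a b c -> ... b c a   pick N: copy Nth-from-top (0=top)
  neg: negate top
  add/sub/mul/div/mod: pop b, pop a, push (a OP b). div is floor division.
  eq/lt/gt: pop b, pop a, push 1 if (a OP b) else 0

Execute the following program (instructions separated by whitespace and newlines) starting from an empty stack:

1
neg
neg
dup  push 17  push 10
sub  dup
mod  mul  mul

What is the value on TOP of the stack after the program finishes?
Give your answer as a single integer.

Answer: 0

Derivation:
After 'push 1': [1]
After 'neg': [-1]
After 'neg': [1]
After 'dup': [1, 1]
After 'push 17': [1, 1, 17]
After 'push 10': [1, 1, 17, 10]
After 'sub': [1, 1, 7]
After 'dup': [1, 1, 7, 7]
After 'mod': [1, 1, 0]
After 'mul': [1, 0]
After 'mul': [0]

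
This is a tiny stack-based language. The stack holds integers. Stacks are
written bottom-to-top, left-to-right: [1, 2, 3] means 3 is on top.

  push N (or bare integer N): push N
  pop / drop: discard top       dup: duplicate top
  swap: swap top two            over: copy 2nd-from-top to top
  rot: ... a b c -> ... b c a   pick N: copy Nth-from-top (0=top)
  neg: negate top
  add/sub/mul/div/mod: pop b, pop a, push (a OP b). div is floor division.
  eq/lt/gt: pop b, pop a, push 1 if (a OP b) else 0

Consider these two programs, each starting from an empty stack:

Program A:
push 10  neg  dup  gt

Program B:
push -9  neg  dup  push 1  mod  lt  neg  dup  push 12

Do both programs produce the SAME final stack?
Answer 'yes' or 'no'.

Program A trace:
  After 'push 10': [10]
  After 'neg': [-10]
  After 'dup': [-10, -10]
  After 'gt': [0]
Program A final stack: [0]

Program B trace:
  After 'push -9': [-9]
  After 'neg': [9]
  After 'dup': [9, 9]
  After 'push 1': [9, 9, 1]
  After 'mod': [9, 0]
  After 'lt': [0]
  After 'neg': [0]
  After 'dup': [0, 0]
  After 'push 12': [0, 0, 12]
Program B final stack: [0, 0, 12]
Same: no

Answer: no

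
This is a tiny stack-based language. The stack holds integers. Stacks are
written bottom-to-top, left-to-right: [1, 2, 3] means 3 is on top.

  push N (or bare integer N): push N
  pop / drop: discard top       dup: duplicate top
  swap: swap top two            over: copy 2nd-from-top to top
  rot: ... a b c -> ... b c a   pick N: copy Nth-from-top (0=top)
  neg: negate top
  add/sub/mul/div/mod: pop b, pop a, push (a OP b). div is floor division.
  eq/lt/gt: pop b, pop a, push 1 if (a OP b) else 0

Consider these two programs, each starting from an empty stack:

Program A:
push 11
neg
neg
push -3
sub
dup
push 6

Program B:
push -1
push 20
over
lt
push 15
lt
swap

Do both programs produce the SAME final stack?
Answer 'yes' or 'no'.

Answer: no

Derivation:
Program A trace:
  After 'push 11': [11]
  After 'neg': [-11]
  After 'neg': [11]
  After 'push -3': [11, -3]
  After 'sub': [14]
  After 'dup': [14, 14]
  After 'push 6': [14, 14, 6]
Program A final stack: [14, 14, 6]

Program B trace:
  After 'push -1': [-1]
  After 'push 20': [-1, 20]
  After 'over': [-1, 20, -1]
  After 'lt': [-1, 0]
  After 'push 15': [-1, 0, 15]
  After 'lt': [-1, 1]
  After 'swap': [1, -1]
Program B final stack: [1, -1]
Same: no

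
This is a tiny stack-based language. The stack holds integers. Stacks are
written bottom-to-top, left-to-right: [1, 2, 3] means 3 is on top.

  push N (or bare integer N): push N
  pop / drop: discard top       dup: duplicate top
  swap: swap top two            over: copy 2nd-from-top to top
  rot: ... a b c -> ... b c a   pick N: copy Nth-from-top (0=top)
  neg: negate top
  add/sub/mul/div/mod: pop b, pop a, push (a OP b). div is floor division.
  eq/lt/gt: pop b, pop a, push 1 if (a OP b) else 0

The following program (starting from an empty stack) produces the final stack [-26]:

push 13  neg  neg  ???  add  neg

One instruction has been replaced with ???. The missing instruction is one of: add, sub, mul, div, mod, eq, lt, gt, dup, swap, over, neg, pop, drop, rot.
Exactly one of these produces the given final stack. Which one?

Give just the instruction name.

Answer: dup

Derivation:
Stack before ???: [13]
Stack after ???:  [13, 13]
The instruction that transforms [13] -> [13, 13] is: dup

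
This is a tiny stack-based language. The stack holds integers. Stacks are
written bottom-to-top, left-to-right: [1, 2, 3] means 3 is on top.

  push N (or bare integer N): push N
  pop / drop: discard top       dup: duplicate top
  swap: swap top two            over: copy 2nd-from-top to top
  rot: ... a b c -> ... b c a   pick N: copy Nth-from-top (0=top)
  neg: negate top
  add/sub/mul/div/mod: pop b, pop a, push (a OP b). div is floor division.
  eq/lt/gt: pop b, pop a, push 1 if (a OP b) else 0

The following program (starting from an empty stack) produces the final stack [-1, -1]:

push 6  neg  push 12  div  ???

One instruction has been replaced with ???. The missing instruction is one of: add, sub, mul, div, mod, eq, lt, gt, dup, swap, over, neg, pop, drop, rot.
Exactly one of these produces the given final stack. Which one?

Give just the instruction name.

Answer: dup

Derivation:
Stack before ???: [-1]
Stack after ???:  [-1, -1]
The instruction that transforms [-1] -> [-1, -1] is: dup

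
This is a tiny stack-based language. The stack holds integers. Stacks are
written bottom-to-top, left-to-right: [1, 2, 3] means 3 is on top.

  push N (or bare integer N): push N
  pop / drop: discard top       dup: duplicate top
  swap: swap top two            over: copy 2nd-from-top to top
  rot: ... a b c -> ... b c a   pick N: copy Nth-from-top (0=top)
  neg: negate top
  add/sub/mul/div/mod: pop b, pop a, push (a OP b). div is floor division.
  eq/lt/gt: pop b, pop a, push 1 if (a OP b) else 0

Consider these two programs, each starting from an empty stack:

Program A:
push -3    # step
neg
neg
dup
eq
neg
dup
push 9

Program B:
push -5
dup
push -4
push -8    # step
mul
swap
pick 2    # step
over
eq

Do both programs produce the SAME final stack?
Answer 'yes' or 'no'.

Program A trace:
  After 'push -3': [-3]
  After 'neg': [3]
  After 'neg': [-3]
  After 'dup': [-3, -3]
  After 'eq': [1]
  After 'neg': [-1]
  After 'dup': [-1, -1]
  After 'push 9': [-1, -1, 9]
Program A final stack: [-1, -1, 9]

Program B trace:
  After 'push -5': [-5]
  After 'dup': [-5, -5]
  After 'push -4': [-5, -5, -4]
  After 'push -8': [-5, -5, -4, -8]
  After 'mul': [-5, -5, 32]
  After 'swap': [-5, 32, -5]
  After 'pick 2': [-5, 32, -5, -5]
  After 'over': [-5, 32, -5, -5, -5]
  After 'eq': [-5, 32, -5, 1]
Program B final stack: [-5, 32, -5, 1]
Same: no

Answer: no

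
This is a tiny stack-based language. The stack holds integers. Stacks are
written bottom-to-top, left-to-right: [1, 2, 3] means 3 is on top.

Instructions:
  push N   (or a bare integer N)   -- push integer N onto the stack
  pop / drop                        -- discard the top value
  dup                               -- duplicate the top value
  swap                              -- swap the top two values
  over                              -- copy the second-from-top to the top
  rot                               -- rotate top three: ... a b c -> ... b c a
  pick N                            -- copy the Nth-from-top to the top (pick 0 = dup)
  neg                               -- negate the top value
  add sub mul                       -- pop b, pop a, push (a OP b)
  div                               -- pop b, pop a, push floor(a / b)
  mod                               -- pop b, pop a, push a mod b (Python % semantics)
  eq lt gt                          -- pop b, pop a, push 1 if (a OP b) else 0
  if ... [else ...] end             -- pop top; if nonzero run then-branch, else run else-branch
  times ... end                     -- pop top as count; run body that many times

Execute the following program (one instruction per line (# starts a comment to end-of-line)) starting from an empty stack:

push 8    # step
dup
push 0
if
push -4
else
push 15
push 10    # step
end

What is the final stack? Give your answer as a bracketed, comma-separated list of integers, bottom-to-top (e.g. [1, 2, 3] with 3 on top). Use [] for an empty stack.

After 'push 8': [8]
After 'dup': [8, 8]
After 'push 0': [8, 8, 0]
After 'if': [8, 8]
After 'push 15': [8, 8, 15]
After 'push 10': [8, 8, 15, 10]

Answer: [8, 8, 15, 10]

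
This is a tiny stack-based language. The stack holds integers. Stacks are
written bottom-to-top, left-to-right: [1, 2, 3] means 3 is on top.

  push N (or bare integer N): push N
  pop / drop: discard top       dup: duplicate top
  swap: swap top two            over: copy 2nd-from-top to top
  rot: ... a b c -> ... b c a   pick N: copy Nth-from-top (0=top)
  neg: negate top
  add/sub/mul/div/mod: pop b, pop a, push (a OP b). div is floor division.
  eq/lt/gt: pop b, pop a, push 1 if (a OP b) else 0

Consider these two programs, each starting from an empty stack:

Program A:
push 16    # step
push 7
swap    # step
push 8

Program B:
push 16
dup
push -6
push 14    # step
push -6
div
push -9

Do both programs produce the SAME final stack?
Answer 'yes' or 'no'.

Answer: no

Derivation:
Program A trace:
  After 'push 16': [16]
  After 'push 7': [16, 7]
  After 'swap': [7, 16]
  After 'push 8': [7, 16, 8]
Program A final stack: [7, 16, 8]

Program B trace:
  After 'push 16': [16]
  After 'dup': [16, 16]
  After 'push -6': [16, 16, -6]
  After 'push 14': [16, 16, -6, 14]
  After 'push -6': [16, 16, -6, 14, -6]
  After 'div': [16, 16, -6, -3]
  After 'push -9': [16, 16, -6, -3, -9]
Program B final stack: [16, 16, -6, -3, -9]
Same: no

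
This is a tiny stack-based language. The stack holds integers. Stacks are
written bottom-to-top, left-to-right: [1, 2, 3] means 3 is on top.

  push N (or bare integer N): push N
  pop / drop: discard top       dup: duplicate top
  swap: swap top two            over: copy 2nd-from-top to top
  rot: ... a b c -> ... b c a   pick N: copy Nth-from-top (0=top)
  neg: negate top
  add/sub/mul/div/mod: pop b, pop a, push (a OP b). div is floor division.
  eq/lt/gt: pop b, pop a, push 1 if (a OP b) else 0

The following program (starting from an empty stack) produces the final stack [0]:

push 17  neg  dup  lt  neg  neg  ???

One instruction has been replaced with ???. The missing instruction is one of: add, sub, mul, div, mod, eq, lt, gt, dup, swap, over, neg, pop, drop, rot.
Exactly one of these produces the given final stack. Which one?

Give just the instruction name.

Stack before ???: [0]
Stack after ???:  [0]
The instruction that transforms [0] -> [0] is: neg

Answer: neg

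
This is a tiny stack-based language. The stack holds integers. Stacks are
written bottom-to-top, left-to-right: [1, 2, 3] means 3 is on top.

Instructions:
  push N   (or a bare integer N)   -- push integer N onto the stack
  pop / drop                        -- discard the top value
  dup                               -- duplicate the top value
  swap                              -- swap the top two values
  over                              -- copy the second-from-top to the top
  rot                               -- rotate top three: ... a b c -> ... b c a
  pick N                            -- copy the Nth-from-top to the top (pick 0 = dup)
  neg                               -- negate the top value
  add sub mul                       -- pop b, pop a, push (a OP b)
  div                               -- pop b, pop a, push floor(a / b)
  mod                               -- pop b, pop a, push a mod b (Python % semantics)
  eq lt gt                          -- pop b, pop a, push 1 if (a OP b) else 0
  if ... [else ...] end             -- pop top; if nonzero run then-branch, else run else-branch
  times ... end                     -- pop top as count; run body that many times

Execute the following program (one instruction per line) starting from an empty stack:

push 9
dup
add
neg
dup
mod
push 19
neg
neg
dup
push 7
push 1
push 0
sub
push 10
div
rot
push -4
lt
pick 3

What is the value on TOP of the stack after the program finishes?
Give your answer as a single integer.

Answer: 19

Derivation:
After 'push 9': [9]
After 'dup': [9, 9]
After 'add': [18]
After 'neg': [-18]
After 'dup': [-18, -18]
After 'mod': [0]
After 'push 19': [0, 19]
After 'neg': [0, -19]
After 'neg': [0, 19]
After 'dup': [0, 19, 19]
After 'push 7': [0, 19, 19, 7]
After 'push 1': [0, 19, 19, 7, 1]
After 'push 0': [0, 19, 19, 7, 1, 0]
After 'sub': [0, 19, 19, 7, 1]
After 'push 10': [0, 19, 19, 7, 1, 10]
After 'div': [0, 19, 19, 7, 0]
After 'rot': [0, 19, 7, 0, 19]
After 'push -4': [0, 19, 7, 0, 19, -4]
After 'lt': [0, 19, 7, 0, 0]
After 'pick 3': [0, 19, 7, 0, 0, 19]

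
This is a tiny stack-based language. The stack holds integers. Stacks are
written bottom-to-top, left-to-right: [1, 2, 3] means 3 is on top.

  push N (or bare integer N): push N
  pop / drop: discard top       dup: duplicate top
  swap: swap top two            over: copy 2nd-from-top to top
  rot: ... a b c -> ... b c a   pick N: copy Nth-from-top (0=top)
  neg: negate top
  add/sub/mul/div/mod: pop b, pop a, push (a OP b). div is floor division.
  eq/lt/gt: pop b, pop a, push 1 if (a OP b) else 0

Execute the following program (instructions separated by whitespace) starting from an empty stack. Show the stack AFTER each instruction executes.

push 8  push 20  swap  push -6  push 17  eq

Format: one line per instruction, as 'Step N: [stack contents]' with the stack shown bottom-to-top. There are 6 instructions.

Step 1: [8]
Step 2: [8, 20]
Step 3: [20, 8]
Step 4: [20, 8, -6]
Step 5: [20, 8, -6, 17]
Step 6: [20, 8, 0]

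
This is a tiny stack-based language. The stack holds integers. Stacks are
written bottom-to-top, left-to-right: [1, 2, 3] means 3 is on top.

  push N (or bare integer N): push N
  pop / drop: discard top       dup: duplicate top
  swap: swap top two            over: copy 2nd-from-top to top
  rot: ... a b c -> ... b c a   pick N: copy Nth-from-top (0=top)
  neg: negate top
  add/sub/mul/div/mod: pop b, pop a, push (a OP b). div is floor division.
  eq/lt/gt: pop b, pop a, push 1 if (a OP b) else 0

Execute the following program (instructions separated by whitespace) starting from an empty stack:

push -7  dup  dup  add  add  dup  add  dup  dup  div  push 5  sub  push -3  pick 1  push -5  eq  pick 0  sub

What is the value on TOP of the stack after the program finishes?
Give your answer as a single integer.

After 'push -7': [-7]
After 'dup': [-7, -7]
After 'dup': [-7, -7, -7]
After 'add': [-7, -14]
After 'add': [-21]
After 'dup': [-21, -21]
After 'add': [-42]
After 'dup': [-42, -42]
After 'dup': [-42, -42, -42]
After 'div': [-42, 1]
After 'push 5': [-42, 1, 5]
After 'sub': [-42, -4]
After 'push -3': [-42, -4, -3]
After 'pick 1': [-42, -4, -3, -4]
After 'push -5': [-42, -4, -3, -4, -5]
After 'eq': [-42, -4, -3, 0]
After 'pick 0': [-42, -4, -3, 0, 0]
After 'sub': [-42, -4, -3, 0]

Answer: 0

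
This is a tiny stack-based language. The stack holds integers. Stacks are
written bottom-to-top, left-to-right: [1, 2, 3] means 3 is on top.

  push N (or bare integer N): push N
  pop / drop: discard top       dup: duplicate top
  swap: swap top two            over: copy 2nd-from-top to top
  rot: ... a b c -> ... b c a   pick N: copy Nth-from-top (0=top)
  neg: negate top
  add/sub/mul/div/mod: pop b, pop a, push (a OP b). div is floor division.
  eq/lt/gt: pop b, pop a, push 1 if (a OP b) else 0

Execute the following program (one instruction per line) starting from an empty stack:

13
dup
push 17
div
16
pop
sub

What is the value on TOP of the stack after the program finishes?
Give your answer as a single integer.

Answer: 13

Derivation:
After 'push 13': [13]
After 'dup': [13, 13]
After 'push 17': [13, 13, 17]
After 'div': [13, 0]
After 'push 16': [13, 0, 16]
After 'pop': [13, 0]
After 'sub': [13]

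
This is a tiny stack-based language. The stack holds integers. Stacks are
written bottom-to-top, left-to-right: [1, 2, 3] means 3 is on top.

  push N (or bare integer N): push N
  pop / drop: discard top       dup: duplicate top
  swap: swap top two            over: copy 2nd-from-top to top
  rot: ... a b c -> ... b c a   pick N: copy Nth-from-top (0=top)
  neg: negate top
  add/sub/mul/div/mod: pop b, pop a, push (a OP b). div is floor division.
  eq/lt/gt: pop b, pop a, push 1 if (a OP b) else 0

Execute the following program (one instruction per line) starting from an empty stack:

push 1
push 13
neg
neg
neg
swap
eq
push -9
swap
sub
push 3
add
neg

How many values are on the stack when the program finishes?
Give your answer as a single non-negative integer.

Answer: 1

Derivation:
After 'push 1': stack = [1] (depth 1)
After 'push 13': stack = [1, 13] (depth 2)
After 'neg': stack = [1, -13] (depth 2)
After 'neg': stack = [1, 13] (depth 2)
After 'neg': stack = [1, -13] (depth 2)
After 'swap': stack = [-13, 1] (depth 2)
After 'eq': stack = [0] (depth 1)
After 'push -9': stack = [0, -9] (depth 2)
After 'swap': stack = [-9, 0] (depth 2)
After 'sub': stack = [-9] (depth 1)
After 'push 3': stack = [-9, 3] (depth 2)
After 'add': stack = [-6] (depth 1)
After 'neg': stack = [6] (depth 1)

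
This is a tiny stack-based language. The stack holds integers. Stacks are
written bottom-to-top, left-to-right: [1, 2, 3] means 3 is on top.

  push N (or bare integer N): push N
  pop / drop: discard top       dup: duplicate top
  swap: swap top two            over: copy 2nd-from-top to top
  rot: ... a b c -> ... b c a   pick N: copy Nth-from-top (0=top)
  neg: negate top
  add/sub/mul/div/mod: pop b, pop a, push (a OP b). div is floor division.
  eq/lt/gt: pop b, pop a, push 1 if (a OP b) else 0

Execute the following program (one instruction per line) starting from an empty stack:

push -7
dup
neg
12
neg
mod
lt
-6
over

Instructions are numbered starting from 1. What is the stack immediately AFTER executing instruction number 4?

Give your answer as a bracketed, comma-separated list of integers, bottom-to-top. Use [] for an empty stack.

Answer: [-7, 7, 12]

Derivation:
Step 1 ('push -7'): [-7]
Step 2 ('dup'): [-7, -7]
Step 3 ('neg'): [-7, 7]
Step 4 ('12'): [-7, 7, 12]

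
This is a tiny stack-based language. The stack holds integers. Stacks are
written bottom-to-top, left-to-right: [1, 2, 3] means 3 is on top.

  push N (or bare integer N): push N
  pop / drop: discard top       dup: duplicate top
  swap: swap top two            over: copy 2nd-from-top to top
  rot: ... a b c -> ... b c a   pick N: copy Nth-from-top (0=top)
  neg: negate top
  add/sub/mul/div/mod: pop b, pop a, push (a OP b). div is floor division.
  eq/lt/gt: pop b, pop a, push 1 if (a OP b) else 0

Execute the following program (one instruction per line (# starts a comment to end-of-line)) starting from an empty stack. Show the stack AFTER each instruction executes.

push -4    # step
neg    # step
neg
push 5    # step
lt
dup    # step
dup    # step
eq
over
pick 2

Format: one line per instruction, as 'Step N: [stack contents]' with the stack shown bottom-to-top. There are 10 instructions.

Step 1: [-4]
Step 2: [4]
Step 3: [-4]
Step 4: [-4, 5]
Step 5: [1]
Step 6: [1, 1]
Step 7: [1, 1, 1]
Step 8: [1, 1]
Step 9: [1, 1, 1]
Step 10: [1, 1, 1, 1]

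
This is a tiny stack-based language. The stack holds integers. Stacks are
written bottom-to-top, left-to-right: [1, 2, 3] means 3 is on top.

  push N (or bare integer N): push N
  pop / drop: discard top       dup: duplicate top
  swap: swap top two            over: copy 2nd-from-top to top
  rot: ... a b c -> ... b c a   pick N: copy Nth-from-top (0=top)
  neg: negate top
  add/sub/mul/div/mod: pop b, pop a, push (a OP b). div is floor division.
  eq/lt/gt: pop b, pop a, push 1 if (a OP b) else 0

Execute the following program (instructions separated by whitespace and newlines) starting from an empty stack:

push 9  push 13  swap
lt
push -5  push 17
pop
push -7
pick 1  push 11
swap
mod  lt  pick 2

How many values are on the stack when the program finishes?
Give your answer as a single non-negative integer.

After 'push 9': stack = [9] (depth 1)
After 'push 13': stack = [9, 13] (depth 2)
After 'swap': stack = [13, 9] (depth 2)
After 'lt': stack = [0] (depth 1)
After 'push -5': stack = [0, -5] (depth 2)
After 'push 17': stack = [0, -5, 17] (depth 3)
After 'pop': stack = [0, -5] (depth 2)
After 'push -7': stack = [0, -5, -7] (depth 3)
After 'pick 1': stack = [0, -5, -7, -5] (depth 4)
After 'push 11': stack = [0, -5, -7, -5, 11] (depth 5)
After 'swap': stack = [0, -5, -7, 11, -5] (depth 5)
After 'mod': stack = [0, -5, -7, -4] (depth 4)
After 'lt': stack = [0, -5, 1] (depth 3)
After 'pick 2': stack = [0, -5, 1, 0] (depth 4)

Answer: 4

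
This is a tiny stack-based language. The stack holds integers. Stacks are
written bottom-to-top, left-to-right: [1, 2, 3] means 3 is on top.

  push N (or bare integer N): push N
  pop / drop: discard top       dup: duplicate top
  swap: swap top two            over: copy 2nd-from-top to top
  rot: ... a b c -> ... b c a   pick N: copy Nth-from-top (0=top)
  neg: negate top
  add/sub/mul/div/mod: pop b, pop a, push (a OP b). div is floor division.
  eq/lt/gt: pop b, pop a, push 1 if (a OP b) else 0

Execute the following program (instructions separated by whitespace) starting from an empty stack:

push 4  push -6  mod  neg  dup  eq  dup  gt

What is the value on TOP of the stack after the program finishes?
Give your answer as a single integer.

Answer: 0

Derivation:
After 'push 4': [4]
After 'push -6': [4, -6]
After 'mod': [-2]
After 'neg': [2]
After 'dup': [2, 2]
After 'eq': [1]
After 'dup': [1, 1]
After 'gt': [0]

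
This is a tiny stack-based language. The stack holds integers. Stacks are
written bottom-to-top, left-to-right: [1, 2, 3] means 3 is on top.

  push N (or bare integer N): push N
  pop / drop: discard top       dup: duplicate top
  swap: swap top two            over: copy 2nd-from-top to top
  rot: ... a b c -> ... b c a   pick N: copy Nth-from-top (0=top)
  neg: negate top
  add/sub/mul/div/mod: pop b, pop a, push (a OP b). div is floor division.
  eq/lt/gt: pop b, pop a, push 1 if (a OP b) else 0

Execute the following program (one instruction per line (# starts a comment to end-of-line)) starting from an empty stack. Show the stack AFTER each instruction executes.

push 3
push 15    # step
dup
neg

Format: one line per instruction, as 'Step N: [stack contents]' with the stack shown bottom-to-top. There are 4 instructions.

Step 1: [3]
Step 2: [3, 15]
Step 3: [3, 15, 15]
Step 4: [3, 15, -15]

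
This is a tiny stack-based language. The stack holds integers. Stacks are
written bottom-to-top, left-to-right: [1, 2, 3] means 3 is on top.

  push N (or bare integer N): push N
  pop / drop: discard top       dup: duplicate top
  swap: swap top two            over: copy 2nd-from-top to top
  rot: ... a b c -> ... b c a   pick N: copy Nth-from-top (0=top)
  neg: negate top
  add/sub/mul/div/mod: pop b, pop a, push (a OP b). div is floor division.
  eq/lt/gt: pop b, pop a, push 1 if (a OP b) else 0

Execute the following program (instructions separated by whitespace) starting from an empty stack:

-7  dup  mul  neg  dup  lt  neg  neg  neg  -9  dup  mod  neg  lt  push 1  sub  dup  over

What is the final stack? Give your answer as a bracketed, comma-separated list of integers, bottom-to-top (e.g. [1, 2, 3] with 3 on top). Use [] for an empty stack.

After 'push -7': [-7]
After 'dup': [-7, -7]
After 'mul': [49]
After 'neg': [-49]
After 'dup': [-49, -49]
After 'lt': [0]
After 'neg': [0]
After 'neg': [0]
After 'neg': [0]
After 'push -9': [0, -9]
After 'dup': [0, -9, -9]
After 'mod': [0, 0]
After 'neg': [0, 0]
After 'lt': [0]
After 'push 1': [0, 1]
After 'sub': [-1]
After 'dup': [-1, -1]
After 'over': [-1, -1, -1]

Answer: [-1, -1, -1]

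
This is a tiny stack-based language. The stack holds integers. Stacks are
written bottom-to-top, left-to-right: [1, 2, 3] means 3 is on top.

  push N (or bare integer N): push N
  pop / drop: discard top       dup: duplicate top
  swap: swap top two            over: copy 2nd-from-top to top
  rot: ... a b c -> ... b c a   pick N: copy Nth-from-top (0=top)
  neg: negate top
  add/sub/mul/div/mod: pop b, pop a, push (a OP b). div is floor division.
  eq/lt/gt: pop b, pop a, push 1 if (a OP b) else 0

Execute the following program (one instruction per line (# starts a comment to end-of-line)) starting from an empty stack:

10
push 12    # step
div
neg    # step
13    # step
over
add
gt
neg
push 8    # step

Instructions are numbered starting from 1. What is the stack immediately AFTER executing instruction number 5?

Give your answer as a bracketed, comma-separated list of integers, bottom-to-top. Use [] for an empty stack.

Step 1 ('10'): [10]
Step 2 ('push 12'): [10, 12]
Step 3 ('div'): [0]
Step 4 ('neg'): [0]
Step 5 ('13'): [0, 13]

Answer: [0, 13]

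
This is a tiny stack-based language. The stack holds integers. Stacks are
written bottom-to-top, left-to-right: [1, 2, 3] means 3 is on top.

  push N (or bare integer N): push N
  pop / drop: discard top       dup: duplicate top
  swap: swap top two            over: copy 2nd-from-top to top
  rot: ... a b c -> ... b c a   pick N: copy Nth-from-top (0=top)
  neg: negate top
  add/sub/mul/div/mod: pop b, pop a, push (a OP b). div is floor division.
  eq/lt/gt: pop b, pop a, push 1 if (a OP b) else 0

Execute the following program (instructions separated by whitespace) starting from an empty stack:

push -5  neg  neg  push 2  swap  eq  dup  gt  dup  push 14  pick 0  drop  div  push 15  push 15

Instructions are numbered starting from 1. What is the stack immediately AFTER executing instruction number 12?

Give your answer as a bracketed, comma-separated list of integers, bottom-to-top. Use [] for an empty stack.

Answer: [0, 0, 14]

Derivation:
Step 1 ('push -5'): [-5]
Step 2 ('neg'): [5]
Step 3 ('neg'): [-5]
Step 4 ('push 2'): [-5, 2]
Step 5 ('swap'): [2, -5]
Step 6 ('eq'): [0]
Step 7 ('dup'): [0, 0]
Step 8 ('gt'): [0]
Step 9 ('dup'): [0, 0]
Step 10 ('push 14'): [0, 0, 14]
Step 11 ('pick 0'): [0, 0, 14, 14]
Step 12 ('drop'): [0, 0, 14]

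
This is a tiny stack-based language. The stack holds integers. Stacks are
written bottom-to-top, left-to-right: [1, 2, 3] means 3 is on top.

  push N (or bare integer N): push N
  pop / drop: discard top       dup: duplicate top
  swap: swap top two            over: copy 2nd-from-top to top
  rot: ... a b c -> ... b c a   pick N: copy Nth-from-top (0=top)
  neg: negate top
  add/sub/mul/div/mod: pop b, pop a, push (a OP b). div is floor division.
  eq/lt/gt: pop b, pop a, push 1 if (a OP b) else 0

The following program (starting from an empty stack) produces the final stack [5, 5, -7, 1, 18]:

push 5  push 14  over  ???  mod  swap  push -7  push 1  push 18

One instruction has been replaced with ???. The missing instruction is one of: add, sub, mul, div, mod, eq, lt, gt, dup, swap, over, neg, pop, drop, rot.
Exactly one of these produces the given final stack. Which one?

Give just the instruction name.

Stack before ???: [5, 14, 5]
Stack after ???:  [5, 5, 14]
The instruction that transforms [5, 14, 5] -> [5, 5, 14] is: swap

Answer: swap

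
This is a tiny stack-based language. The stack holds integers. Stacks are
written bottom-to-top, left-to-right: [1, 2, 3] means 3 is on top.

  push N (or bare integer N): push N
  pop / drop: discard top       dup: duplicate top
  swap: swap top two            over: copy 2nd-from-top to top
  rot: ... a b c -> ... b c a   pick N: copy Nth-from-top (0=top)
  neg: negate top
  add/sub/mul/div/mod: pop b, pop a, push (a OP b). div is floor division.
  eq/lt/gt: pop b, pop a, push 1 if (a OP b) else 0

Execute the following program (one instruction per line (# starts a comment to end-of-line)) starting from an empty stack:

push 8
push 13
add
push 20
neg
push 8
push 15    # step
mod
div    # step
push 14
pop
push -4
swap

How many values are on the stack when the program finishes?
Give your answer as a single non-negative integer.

After 'push 8': stack = [8] (depth 1)
After 'push 13': stack = [8, 13] (depth 2)
After 'add': stack = [21] (depth 1)
After 'push 20': stack = [21, 20] (depth 2)
After 'neg': stack = [21, -20] (depth 2)
After 'push 8': stack = [21, -20, 8] (depth 3)
After 'push 15': stack = [21, -20, 8, 15] (depth 4)
After 'mod': stack = [21, -20, 8] (depth 3)
After 'div': stack = [21, -3] (depth 2)
After 'push 14': stack = [21, -3, 14] (depth 3)
After 'pop': stack = [21, -3] (depth 2)
After 'push -4': stack = [21, -3, -4] (depth 3)
After 'swap': stack = [21, -4, -3] (depth 3)

Answer: 3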